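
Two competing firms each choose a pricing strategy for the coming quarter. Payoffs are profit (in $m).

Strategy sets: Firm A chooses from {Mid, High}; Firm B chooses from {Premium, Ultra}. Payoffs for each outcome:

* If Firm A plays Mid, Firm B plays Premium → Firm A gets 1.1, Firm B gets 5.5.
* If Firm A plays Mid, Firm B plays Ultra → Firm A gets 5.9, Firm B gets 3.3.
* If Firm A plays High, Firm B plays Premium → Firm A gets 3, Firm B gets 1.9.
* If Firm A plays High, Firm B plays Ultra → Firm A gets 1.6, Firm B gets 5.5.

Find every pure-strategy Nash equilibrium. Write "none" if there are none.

none

(Mid, Premium): Firm A can switch to High (1.1 → 3). Not NE.
(Mid, Ultra): Firm B can switch to Premium (3.3 → 5.5). Not NE.
(High, Premium): Firm B can switch to Ultra (1.9 → 5.5). Not NE.
(High, Ultra): Firm A can switch to Mid (1.6 → 5.9). Not NE.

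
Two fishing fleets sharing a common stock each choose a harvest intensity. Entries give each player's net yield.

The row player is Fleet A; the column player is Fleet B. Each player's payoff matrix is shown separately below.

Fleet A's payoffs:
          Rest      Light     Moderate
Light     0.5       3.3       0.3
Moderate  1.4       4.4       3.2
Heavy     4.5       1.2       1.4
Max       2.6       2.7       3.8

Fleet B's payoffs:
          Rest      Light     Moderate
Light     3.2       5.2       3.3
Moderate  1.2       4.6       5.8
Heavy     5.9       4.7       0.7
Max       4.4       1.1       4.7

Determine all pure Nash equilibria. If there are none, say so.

The pure Nash equilibria are (Heavy, Rest), (Max, Moderate).

Fleet A against Rest: payoffs 0.5, 1.4, 4.5, 2.6 → best response Heavy.
Fleet A against Light: payoffs 3.3, 4.4, 1.2, 2.7 → best response Moderate.
Fleet A against Moderate: payoffs 0.3, 3.2, 1.4, 3.8 → best response Max.
Fleet B against Light: payoffs 3.2, 5.2, 3.3 → best response Light.
Fleet B against Moderate: payoffs 1.2, 4.6, 5.8 → best response Moderate.
Fleet B against Heavy: payoffs 5.9, 4.7, 0.7 → best response Rest.
Fleet B against Max: payoffs 4.4, 1.1, 4.7 → best response Moderate.
Mutual best responses: (Heavy, Rest); (Max, Moderate).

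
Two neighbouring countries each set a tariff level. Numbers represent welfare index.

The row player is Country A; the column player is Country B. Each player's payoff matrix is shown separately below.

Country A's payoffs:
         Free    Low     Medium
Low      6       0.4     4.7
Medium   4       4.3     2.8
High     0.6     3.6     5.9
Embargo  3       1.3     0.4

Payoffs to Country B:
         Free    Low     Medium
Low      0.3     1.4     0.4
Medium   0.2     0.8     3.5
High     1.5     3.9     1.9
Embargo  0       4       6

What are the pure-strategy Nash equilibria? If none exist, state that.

There is no pure-strategy Nash equilibrium.

Country A against Free: payoffs 6, 4, 0.6, 3 → best response Low.
Country A against Low: payoffs 0.4, 4.3, 3.6, 1.3 → best response Medium.
Country A against Medium: payoffs 4.7, 2.8, 5.9, 0.4 → best response High.
Country B against Low: payoffs 0.3, 1.4, 0.4 → best response Low.
Country B against Medium: payoffs 0.2, 0.8, 3.5 → best response Medium.
Country B against High: payoffs 1.5, 3.9, 1.9 → best response Low.
Country B against Embargo: payoffs 0, 4, 6 → best response Medium.
No profile is a mutual best response for all players.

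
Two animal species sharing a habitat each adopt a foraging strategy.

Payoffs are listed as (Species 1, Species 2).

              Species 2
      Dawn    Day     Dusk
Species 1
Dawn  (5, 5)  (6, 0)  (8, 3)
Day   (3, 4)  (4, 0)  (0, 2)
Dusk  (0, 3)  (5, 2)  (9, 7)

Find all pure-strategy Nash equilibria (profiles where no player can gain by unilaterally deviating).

(Dawn, Dawn): Species 1 gets 5, best alternative 3; Species 2 gets 5, best alternative 3. No profitable deviation — NE.
(Dawn, Day): Species 2 can switch to Dawn (0 → 5). Not NE.
(Dawn, Dusk): Species 1 can switch to Dusk (8 → 9). Not NE.
(Day, Dawn): Species 1 can switch to Dawn (3 → 5). Not NE.
(Day, Day): Species 1 can switch to Dawn (4 → 6). Not NE.
(Day, Dusk): Species 1 can switch to Dawn (0 → 8). Not NE.
(Dusk, Dawn): Species 1 can switch to Dawn (0 → 5). Not NE.
(Dusk, Day): Species 1 can switch to Dawn (5 → 6). Not NE.
(Dusk, Dusk): Species 1 gets 9, best alternative 8; Species 2 gets 7, best alternative 3. No profitable deviation — NE.

Pure-strategy Nash equilibria: (Dawn, Dawn); (Dusk, Dusk)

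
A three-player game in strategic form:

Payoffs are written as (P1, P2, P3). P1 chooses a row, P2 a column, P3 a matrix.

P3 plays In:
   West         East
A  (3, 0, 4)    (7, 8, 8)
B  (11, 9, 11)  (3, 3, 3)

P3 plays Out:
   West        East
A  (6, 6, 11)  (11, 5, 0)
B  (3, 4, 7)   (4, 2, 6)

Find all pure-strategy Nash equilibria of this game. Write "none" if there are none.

Mark each player's best response to every combination of opponents' strategies; a profile where every player is best-responding is a pure Nash equilibrium.
P1 against (West, In): payoffs 3, 11 → best response B.
P1 against (West, Out): payoffs 6, 3 → best response A.
P1 against (East, In): payoffs 7, 3 → best response A.
P1 against (East, Out): payoffs 11, 4 → best response A.
P2 against (A, In): payoffs 0, 8 → best response East.
P2 against (A, Out): payoffs 6, 5 → best response West.
P2 against (B, In): payoffs 9, 3 → best response West.
P2 against (B, Out): payoffs 4, 2 → best response West.
P3 against (A, West): payoffs 4, 11 → best response Out.
P3 against (A, East): payoffs 8, 0 → best response In.
P3 against (B, West): payoffs 11, 7 → best response In.
P3 against (B, East): payoffs 3, 6 → best response Out.
Mutual best responses: (A, West, Out); (A, East, In); (B, West, In).

The pure Nash equilibria are (A, West, Out), (A, East, In), (B, West, In).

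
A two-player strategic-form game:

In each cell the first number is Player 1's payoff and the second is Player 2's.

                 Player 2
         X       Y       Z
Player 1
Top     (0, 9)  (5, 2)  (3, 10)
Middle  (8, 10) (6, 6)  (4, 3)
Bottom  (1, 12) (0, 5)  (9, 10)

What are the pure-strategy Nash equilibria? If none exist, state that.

The unique pure-strategy Nash equilibrium is (Middle, X).

Player 1 against X: payoffs 0, 8, 1 → best response Middle.
Player 1 against Y: payoffs 5, 6, 0 → best response Middle.
Player 1 against Z: payoffs 3, 4, 9 → best response Bottom.
Player 2 against Top: payoffs 9, 2, 10 → best response Z.
Player 2 against Middle: payoffs 10, 6, 3 → best response X.
Player 2 against Bottom: payoffs 12, 5, 10 → best response X.
Mutual best responses: (Middle, X).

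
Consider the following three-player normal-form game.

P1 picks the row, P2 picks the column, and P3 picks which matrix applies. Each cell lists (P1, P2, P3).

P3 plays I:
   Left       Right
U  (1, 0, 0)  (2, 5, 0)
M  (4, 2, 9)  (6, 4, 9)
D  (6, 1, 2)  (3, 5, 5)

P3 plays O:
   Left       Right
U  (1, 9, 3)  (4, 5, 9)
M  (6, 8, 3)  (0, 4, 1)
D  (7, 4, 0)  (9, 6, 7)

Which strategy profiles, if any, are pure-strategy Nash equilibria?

The pure Nash equilibria are (M, Right, I), (D, Right, O).

P1 against (Left, I): payoffs 1, 4, 6 → best response D.
P1 against (Left, O): payoffs 1, 6, 7 → best response D.
P1 against (Right, I): payoffs 2, 6, 3 → best response M.
P1 against (Right, O): payoffs 4, 0, 9 → best response D.
P2 against (U, I): payoffs 0, 5 → best response Right.
P2 against (U, O): payoffs 9, 5 → best response Left.
P2 against (M, I): payoffs 2, 4 → best response Right.
P2 against (M, O): payoffs 8, 4 → best response Left.
P2 against (D, I): payoffs 1, 5 → best response Right.
P2 against (D, O): payoffs 4, 6 → best response Right.
P3 against (U, Left): payoffs 0, 3 → best response O.
P3 against (U, Right): payoffs 0, 9 → best response O.
P3 against (M, Left): payoffs 9, 3 → best response I.
P3 against (M, Right): payoffs 9, 1 → best response I.
P3 against (D, Left): payoffs 2, 0 → best response I.
P3 against (D, Right): payoffs 5, 7 → best response O.
Mutual best responses: (M, Right, I); (D, Right, O).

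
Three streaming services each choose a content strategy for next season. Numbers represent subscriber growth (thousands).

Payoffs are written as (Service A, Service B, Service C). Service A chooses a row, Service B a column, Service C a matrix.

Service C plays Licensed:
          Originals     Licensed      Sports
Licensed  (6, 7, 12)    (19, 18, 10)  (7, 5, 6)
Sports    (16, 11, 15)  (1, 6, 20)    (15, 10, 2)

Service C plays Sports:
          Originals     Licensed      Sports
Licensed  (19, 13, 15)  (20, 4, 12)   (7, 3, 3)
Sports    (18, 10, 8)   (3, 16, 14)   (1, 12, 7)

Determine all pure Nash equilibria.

(Licensed, Originals, Licensed): Service A can switch to Sports (6 → 16). Not NE.
(Licensed, Originals, Sports): Service A gets 19, best alternative 18; Service B gets 13, best alternative 4; Service C gets 15, best alternative 12. No profitable deviation — NE.
(Licensed, Licensed, Licensed): Service C can switch to Sports (10 → 12). Not NE.
(Licensed, Licensed, Sports): Service B can switch to Originals (4 → 13). Not NE.
(Licensed, Sports, Licensed): Service A can switch to Sports (7 → 15). Not NE.
(Licensed, Sports, Sports): Service B can switch to Originals (3 → 13). Not NE.
(Sports, Originals, Licensed): Service A gets 16, best alternative 6; Service B gets 11, best alternative 10; Service C gets 15, best alternative 8. No profitable deviation — NE.
(Sports, Originals, Sports): Service A can switch to Licensed (18 → 19). Not NE.
(Sports, Licensed, Licensed): Service A can switch to Licensed (1 → 19). Not NE.
(Sports, Licensed, Sports): Service A can switch to Licensed (3 → 20). Not NE.
(Sports, Sports, Licensed): Service B can switch to Originals (10 → 11). Not NE.
(Sports, Sports, Sports): Service A can switch to Licensed (1 → 7). Not NE.

(Licensed, Originals, Sports); (Sports, Originals, Licensed)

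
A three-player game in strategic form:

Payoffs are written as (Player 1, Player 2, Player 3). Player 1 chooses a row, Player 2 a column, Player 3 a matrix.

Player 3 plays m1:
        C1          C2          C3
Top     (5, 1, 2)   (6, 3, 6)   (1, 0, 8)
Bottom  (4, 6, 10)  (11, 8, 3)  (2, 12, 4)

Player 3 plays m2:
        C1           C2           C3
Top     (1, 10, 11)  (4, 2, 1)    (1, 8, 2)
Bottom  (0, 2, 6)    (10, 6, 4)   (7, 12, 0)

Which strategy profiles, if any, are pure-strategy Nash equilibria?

Mark each player's best response to every combination of opponents' strategies; a profile where every player is best-responding is a pure Nash equilibrium.
Player 1 against (C1, m1): payoffs 5, 4 → best response Top.
Player 1 against (C1, m2): payoffs 1, 0 → best response Top.
Player 1 against (C2, m1): payoffs 6, 11 → best response Bottom.
Player 1 against (C2, m2): payoffs 4, 10 → best response Bottom.
Player 1 against (C3, m1): payoffs 1, 2 → best response Bottom.
Player 1 against (C3, m2): payoffs 1, 7 → best response Bottom.
Player 2 against (Top, m1): payoffs 1, 3, 0 → best response C2.
Player 2 against (Top, m2): payoffs 10, 2, 8 → best response C1.
Player 2 against (Bottom, m1): payoffs 6, 8, 12 → best response C3.
Player 2 against (Bottom, m2): payoffs 2, 6, 12 → best response C3.
Player 3 against (Top, C1): payoffs 2, 11 → best response m2.
Player 3 against (Top, C2): payoffs 6, 1 → best response m1.
Player 3 against (Top, C3): payoffs 8, 2 → best response m1.
Player 3 against (Bottom, C1): payoffs 10, 6 → best response m1.
Player 3 against (Bottom, C2): payoffs 3, 4 → best response m2.
Player 3 against (Bottom, C3): payoffs 4, 0 → best response m1.
Mutual best responses: (Top, C1, m2); (Bottom, C3, m1).

The pure Nash equilibria are (Top, C1, m2) and (Bottom, C3, m1).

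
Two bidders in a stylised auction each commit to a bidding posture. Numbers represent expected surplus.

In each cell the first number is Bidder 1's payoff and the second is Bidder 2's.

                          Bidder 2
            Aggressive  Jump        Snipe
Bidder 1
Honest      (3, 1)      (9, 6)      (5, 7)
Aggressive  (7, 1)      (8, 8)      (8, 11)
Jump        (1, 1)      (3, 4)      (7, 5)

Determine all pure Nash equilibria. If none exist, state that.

(Aggressive, Snipe)

For each strategy profile, look for a profitable unilateral deviation.
(Honest, Aggressive): Bidder 1 can switch to Aggressive (3 → 7). Not NE.
(Honest, Jump): Bidder 2 can switch to Snipe (6 → 7). Not NE.
(Honest, Snipe): Bidder 1 can switch to Aggressive (5 → 8). Not NE.
(Aggressive, Aggressive): Bidder 2 can switch to Jump (1 → 8). Not NE.
(Aggressive, Jump): Bidder 1 can switch to Honest (8 → 9). Not NE.
(Aggressive, Snipe): Bidder 1 gets 8, best alternative 7; Bidder 2 gets 11, best alternative 8. No profitable deviation — NE.
(Jump, Aggressive): Bidder 1 can switch to Honest (1 → 3). Not NE.
(The remaining 2 profiles each have a profitable deviation by the same check.)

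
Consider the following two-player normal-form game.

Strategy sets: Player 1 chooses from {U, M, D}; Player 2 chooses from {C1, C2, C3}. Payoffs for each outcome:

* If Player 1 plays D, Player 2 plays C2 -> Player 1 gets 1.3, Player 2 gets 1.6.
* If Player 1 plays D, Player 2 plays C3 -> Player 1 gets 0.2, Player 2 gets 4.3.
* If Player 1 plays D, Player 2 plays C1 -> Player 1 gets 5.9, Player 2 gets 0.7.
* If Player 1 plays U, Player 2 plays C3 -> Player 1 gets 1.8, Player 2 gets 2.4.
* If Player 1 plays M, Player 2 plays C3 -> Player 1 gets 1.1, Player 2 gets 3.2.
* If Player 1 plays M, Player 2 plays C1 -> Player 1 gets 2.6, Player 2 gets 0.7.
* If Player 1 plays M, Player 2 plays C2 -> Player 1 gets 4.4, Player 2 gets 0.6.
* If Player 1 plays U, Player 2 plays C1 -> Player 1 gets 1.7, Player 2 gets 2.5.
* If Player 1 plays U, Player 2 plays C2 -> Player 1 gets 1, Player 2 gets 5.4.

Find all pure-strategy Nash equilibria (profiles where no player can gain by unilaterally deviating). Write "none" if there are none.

No pure-strategy Nash equilibrium.

Mark each player's best response to every combination of opponents' strategies; a profile where every player is best-responding is a pure Nash equilibrium.
Player 1 against C1: payoffs 1.7, 2.6, 5.9 → best response D.
Player 1 against C2: payoffs 1, 4.4, 1.3 → best response M.
Player 1 against C3: payoffs 1.8, 1.1, 0.2 → best response U.
Player 2 against U: payoffs 2.5, 5.4, 2.4 → best response C2.
Player 2 against M: payoffs 0.7, 0.6, 3.2 → best response C3.
Player 2 against D: payoffs 0.7, 1.6, 4.3 → best response C3.
No profile is a mutual best response for all players.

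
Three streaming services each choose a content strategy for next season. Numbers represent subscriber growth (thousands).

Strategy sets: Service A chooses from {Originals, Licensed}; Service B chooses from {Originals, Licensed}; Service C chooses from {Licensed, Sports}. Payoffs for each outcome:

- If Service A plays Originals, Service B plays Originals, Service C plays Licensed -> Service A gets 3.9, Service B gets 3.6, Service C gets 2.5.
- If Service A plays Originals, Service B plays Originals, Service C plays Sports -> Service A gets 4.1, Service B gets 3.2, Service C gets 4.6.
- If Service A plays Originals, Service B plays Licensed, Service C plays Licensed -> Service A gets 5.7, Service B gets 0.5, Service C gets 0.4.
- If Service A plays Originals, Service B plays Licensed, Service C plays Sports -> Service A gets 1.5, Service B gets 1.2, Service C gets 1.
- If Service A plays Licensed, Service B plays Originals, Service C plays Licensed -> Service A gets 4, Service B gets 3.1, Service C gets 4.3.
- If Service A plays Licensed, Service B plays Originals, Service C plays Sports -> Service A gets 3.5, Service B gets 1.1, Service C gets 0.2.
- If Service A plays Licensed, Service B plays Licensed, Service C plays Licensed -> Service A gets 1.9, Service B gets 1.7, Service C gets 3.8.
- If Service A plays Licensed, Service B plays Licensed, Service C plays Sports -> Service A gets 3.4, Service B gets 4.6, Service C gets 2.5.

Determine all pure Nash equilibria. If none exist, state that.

The pure Nash equilibria are (Originals, Originals, Sports); (Licensed, Originals, Licensed).

(Originals, Originals, Licensed): Service A can switch to Licensed (3.9 → 4). Not NE.
(Originals, Originals, Sports): Service A gets 4.1, best alternative 3.5; Service B gets 3.2, best alternative 1.2; Service C gets 4.6, best alternative 2.5. No profitable deviation — NE.
(Originals, Licensed, Licensed): Service B can switch to Originals (0.5 → 3.6). Not NE.
(Originals, Licensed, Sports): Service A can switch to Licensed (1.5 → 3.4). Not NE.
(Licensed, Originals, Licensed): Service A gets 4, best alternative 3.9; Service B gets 3.1, best alternative 1.7; Service C gets 4.3, best alternative 0.2. No profitable deviation — NE.
(Licensed, Originals, Sports): Service A can switch to Originals (3.5 → 4.1). Not NE.
(Licensed, Licensed, Licensed): Service A can switch to Originals (1.9 → 5.7). Not NE.
(Licensed, Licensed, Sports): Service C can switch to Licensed (2.5 → 3.8). Not NE.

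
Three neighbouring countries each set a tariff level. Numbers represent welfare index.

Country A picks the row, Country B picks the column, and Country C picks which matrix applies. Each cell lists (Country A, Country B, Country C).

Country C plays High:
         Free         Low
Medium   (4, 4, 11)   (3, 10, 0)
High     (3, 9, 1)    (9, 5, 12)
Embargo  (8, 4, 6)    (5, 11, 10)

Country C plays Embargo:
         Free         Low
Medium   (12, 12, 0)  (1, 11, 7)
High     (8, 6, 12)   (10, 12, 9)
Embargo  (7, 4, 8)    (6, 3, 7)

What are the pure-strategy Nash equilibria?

For each player, find the best response to each opponent profile; mutual best responses are the pure NE.
Country A against (Free, High): payoffs 4, 3, 8 → best response Embargo.
Country A against (Free, Embargo): payoffs 12, 8, 7 → best response Medium.
Country A against (Low, High): payoffs 3, 9, 5 → best response High.
Country A against (Low, Embargo): payoffs 1, 10, 6 → best response High.
Country B against (Medium, High): payoffs 4, 10 → best response Low.
Country B against (Medium, Embargo): payoffs 12, 11 → best response Free.
Country B against (High, High): payoffs 9, 5 → best response Free.
Country B against (High, Embargo): payoffs 6, 12 → best response Low.
Country B against (Embargo, High): payoffs 4, 11 → best response Low.
Country B against (Embargo, Embargo): payoffs 4, 3 → best response Free.
Country C against (Medium, Free): payoffs 11, 0 → best response High.
Country C against (Medium, Low): payoffs 0, 7 → best response Embargo.
Country C against (High, Free): payoffs 1, 12 → best response Embargo.
Country C against (High, Low): payoffs 12, 9 → best response High.
Country C against (Embargo, Free): payoffs 6, 8 → best response Embargo.
Country C against (Embargo, Low): payoffs 10, 7 → best response High.
No profile is a mutual best response for all players.

none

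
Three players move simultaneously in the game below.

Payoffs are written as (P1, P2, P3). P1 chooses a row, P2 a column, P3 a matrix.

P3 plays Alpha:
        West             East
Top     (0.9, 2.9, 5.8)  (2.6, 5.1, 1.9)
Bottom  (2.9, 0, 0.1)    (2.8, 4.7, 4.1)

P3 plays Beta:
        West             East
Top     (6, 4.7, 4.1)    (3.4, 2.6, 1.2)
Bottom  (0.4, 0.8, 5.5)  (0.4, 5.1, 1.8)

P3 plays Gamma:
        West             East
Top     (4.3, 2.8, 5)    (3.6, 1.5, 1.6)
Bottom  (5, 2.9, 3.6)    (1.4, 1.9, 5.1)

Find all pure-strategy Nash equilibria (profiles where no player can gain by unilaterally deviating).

Check each profile: it is a Nash equilibrium iff no player can strictly gain by switching unilaterally.
(Top, West, Alpha): P1 can switch to Bottom (0.9 → 2.9). Not NE.
(Top, West, Beta): P3 can switch to Alpha (4.1 → 5.8). Not NE.
(Top, West, Gamma): P1 can switch to Bottom (4.3 → 5). Not NE.
(Top, East, Alpha): P1 can switch to Bottom (2.6 → 2.8). Not NE.
(Top, East, Beta): P2 can switch to West (2.6 → 4.7). Not NE.
(Top, East, Gamma): P2 can switch to West (1.5 → 2.8). Not NE.
(The remaining 6 profiles each have a profitable deviation by the same check.)

There is no pure-strategy Nash equilibrium.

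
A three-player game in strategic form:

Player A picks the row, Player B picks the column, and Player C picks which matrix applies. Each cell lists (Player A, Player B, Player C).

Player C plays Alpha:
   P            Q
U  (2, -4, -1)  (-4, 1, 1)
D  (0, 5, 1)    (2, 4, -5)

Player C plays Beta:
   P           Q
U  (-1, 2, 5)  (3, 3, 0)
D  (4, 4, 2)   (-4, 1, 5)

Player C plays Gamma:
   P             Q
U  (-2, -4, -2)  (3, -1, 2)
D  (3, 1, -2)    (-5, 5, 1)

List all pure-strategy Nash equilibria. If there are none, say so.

(U, Q, Gamma) and (D, P, Beta)

(U, P, Alpha): Player B can switch to Q (-4 → 1). Not NE.
(U, P, Beta): Player A can switch to D (-1 → 4). Not NE.
(U, P, Gamma): Player A can switch to D (-2 → 3). Not NE.
(U, Q, Alpha): Player A can switch to D (-4 → 2). Not NE.
(U, Q, Beta): Player C can switch to Alpha (0 → 1). Not NE.
(U, Q, Gamma): Player A gets 3, best alternative -5; Player B gets -1, best alternative -4; Player C gets 2, best alternative 1. No profitable deviation — NE.
(D, P, Alpha): Player A can switch to U (0 → 2). Not NE.
(D, P, Beta): Player A gets 4, best alternative -1; Player B gets 4, best alternative 1; Player C gets 2, best alternative 1. No profitable deviation — NE.
(D, P, Gamma): Player B can switch to Q (1 → 5). Not NE.
(D, Q, Alpha): Player B can switch to P (4 → 5). Not NE.
(The remaining 2 profiles each have a profitable deviation by the same check.)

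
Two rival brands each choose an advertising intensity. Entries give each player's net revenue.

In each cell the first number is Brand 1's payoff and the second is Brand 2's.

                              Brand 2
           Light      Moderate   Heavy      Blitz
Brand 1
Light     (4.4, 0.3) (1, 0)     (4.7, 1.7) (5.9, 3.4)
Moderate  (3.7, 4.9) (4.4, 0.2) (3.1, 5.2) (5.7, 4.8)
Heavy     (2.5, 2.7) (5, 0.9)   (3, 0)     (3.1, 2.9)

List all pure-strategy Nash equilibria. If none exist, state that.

Brand 1 against Light: payoffs 4.4, 3.7, 2.5 → best response Light.
Brand 1 against Moderate: payoffs 1, 4.4, 5 → best response Heavy.
Brand 1 against Heavy: payoffs 4.7, 3.1, 3 → best response Light.
Brand 1 against Blitz: payoffs 5.9, 5.7, 3.1 → best response Light.
Brand 2 against Light: payoffs 0.3, 0, 1.7, 3.4 → best response Blitz.
Brand 2 against Moderate: payoffs 4.9, 0.2, 5.2, 4.8 → best response Heavy.
Brand 2 against Heavy: payoffs 2.7, 0.9, 0, 2.9 → best response Blitz.
Mutual best responses: (Light, Blitz).

Pure NE: (Light, Blitz)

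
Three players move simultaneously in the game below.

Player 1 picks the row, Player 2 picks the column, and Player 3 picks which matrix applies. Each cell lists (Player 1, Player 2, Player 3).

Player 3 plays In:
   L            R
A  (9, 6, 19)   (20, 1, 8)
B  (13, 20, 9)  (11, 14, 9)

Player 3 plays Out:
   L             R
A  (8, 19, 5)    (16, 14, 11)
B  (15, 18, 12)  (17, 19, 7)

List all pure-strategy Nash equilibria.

There is no pure-strategy Nash equilibrium.

(A, L, In): Player 1 can switch to B (9 → 13). Not NE.
(A, L, Out): Player 1 can switch to B (8 → 15). Not NE.
(A, R, In): Player 2 can switch to L (1 → 6). Not NE.
(A, R, Out): Player 1 can switch to B (16 → 17). Not NE.
(B, L, In): Player 3 can switch to Out (9 → 12). Not NE.
(B, L, Out): Player 2 can switch to R (18 → 19). Not NE.
(The remaining 2 profiles each have a profitable deviation by the same check.)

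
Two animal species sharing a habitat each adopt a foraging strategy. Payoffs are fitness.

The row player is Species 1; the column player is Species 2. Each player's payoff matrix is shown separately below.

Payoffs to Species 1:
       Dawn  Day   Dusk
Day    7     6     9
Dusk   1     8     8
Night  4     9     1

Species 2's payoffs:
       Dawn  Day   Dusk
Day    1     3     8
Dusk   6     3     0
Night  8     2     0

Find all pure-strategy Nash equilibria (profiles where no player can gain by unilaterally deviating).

The unique pure-strategy Nash equilibrium is (Day, Dusk).

(Day, Dawn): Species 2 can switch to Day (1 → 3). Not NE.
(Day, Day): Species 1 can switch to Dusk (6 → 8). Not NE.
(Day, Dusk): Species 1 gets 9, best alternative 8; Species 2 gets 8, best alternative 3. No profitable deviation — NE.
(Dusk, Dawn): Species 1 can switch to Day (1 → 7). Not NE.
(Dusk, Day): Species 1 can switch to Night (8 → 9). Not NE.
(Dusk, Dusk): Species 1 can switch to Day (8 → 9). Not NE.
(Night, Dawn): Species 1 can switch to Day (4 → 7). Not NE.
(The remaining 2 profiles each have a profitable deviation by the same check.)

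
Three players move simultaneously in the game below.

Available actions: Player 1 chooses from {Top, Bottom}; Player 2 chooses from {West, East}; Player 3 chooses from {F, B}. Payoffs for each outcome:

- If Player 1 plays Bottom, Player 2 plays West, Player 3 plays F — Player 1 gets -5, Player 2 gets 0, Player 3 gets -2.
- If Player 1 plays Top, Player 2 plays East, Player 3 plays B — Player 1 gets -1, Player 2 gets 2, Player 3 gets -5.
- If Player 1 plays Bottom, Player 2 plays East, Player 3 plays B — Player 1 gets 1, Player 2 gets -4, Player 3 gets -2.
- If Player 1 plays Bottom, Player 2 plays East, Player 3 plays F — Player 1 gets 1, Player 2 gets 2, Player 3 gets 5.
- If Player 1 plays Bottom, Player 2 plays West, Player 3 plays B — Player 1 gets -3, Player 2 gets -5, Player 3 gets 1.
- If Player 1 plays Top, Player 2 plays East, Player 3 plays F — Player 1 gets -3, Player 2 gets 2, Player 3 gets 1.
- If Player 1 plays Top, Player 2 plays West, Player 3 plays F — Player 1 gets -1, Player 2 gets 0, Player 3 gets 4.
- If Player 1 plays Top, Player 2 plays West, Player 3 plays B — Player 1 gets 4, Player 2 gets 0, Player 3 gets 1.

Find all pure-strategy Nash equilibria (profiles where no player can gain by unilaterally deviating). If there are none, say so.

The unique pure-strategy Nash equilibrium is (Bottom, East, F).

For each player, find the best response to each opponent profile; mutual best responses are the pure NE.
Player 1 against (West, F): payoffs -1, -5 → best response Top.
Player 1 against (West, B): payoffs 4, -3 → best response Top.
Player 1 against (East, F): payoffs -3, 1 → best response Bottom.
Player 1 against (East, B): payoffs -1, 1 → best response Bottom.
Player 2 against (Top, F): payoffs 0, 2 → best response East.
Player 2 against (Top, B): payoffs 0, 2 → best response East.
Player 2 against (Bottom, F): payoffs 0, 2 → best response East.
Player 2 against (Bottom, B): payoffs -5, -4 → best response East.
Player 3 against (Top, West): payoffs 4, 1 → best response F.
Player 3 against (Top, East): payoffs 1, -5 → best response F.
Player 3 against (Bottom, West): payoffs -2, 1 → best response B.
Player 3 against (Bottom, East): payoffs 5, -2 → best response F.
Mutual best responses: (Bottom, East, F).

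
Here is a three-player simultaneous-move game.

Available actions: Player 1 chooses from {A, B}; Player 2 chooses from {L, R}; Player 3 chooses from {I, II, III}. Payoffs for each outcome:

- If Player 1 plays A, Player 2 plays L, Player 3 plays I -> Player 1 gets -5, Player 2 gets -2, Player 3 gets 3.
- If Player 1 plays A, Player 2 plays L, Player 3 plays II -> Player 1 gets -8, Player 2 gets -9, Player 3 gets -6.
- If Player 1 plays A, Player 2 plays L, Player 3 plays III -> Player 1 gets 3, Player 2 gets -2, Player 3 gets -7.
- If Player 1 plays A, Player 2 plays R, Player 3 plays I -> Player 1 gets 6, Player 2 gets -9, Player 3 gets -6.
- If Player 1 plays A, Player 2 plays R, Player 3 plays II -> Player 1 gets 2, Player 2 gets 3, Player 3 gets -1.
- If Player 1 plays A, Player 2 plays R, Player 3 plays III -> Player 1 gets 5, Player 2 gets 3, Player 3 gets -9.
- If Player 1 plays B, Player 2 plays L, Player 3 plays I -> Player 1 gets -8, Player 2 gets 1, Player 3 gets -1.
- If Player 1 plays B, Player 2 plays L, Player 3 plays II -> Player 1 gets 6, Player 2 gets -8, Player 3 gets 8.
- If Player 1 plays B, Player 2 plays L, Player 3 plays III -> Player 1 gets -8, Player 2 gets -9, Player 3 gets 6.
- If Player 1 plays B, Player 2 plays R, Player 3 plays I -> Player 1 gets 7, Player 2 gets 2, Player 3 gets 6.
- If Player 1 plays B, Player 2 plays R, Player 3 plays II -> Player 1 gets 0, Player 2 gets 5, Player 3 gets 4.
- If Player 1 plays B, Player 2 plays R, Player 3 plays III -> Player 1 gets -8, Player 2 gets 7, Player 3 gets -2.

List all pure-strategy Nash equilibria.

Player 1 against (L, I): payoffs -5, -8 → best response A.
Player 1 against (L, II): payoffs -8, 6 → best response B.
Player 1 against (L, III): payoffs 3, -8 → best response A.
Player 1 against (R, I): payoffs 6, 7 → best response B.
Player 1 against (R, II): payoffs 2, 0 → best response A.
Player 1 against (R, III): payoffs 5, -8 → best response A.
Player 2 against (A, I): payoffs -2, -9 → best response L.
Player 2 against (A, II): payoffs -9, 3 → best response R.
Player 2 against (A, III): payoffs -2, 3 → best response R.
Player 2 against (B, I): payoffs 1, 2 → best response R.
Player 2 against (B, II): payoffs -8, 5 → best response R.
Player 2 against (B, III): payoffs -9, 7 → best response R.
Player 3 against (A, L): payoffs 3, -6, -7 → best response I.
Player 3 against (A, R): payoffs -6, -1, -9 → best response II.
Player 3 against (B, L): payoffs -1, 8, 6 → best response II.
Player 3 against (B, R): payoffs 6, 4, -2 → best response I.
Mutual best responses: (A, L, I); (A, R, II); (B, R, I).

(A, L, I), (A, R, II), (B, R, I)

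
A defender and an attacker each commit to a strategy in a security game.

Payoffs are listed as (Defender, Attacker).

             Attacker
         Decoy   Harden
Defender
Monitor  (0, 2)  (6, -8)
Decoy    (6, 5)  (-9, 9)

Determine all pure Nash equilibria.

Mark each player's best response to every combination of opponents' strategies; a profile where every player is best-responding is a pure Nash equilibrium.
Defender against Decoy: payoffs 0, 6 → best response Decoy.
Defender against Harden: payoffs 6, -9 → best response Monitor.
Attacker against Monitor: payoffs 2, -8 → best response Decoy.
Attacker against Decoy: payoffs 5, 9 → best response Harden.
No profile is a mutual best response for all players.

This game has no pure Nash equilibrium.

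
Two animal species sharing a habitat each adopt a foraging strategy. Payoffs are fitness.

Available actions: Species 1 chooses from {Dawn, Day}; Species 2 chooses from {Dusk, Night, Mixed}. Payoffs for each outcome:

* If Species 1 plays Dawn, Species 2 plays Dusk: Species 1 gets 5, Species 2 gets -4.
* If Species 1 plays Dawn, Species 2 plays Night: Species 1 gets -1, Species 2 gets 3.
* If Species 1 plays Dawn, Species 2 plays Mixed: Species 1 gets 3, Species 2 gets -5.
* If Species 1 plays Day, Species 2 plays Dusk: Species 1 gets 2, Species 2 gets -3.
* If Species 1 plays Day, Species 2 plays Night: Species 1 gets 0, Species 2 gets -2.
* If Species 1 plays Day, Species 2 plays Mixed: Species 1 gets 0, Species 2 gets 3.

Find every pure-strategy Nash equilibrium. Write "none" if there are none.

Species 1 against Dusk: payoffs 5, 2 → best response Dawn.
Species 1 against Night: payoffs -1, 0 → best response Day.
Species 1 against Mixed: payoffs 3, 0 → best response Dawn.
Species 2 against Dawn: payoffs -4, 3, -5 → best response Night.
Species 2 against Day: payoffs -3, -2, 3 → best response Mixed.
No profile is a mutual best response for all players.

There is no pure-strategy Nash equilibrium.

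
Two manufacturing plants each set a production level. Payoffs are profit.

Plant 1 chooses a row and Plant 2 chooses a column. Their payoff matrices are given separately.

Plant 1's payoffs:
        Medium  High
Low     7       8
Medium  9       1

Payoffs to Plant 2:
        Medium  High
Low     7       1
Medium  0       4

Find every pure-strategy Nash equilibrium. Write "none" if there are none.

This game has no pure Nash equilibrium.

Mark each player's best response to every combination of opponents' strategies; a profile where every player is best-responding is a pure Nash equilibrium.
Plant 1 against Medium: payoffs 7, 9 → best response Medium.
Plant 1 against High: payoffs 8, 1 → best response Low.
Plant 2 against Low: payoffs 7, 1 → best response Medium.
Plant 2 against Medium: payoffs 0, 4 → best response High.
No profile is a mutual best response for all players.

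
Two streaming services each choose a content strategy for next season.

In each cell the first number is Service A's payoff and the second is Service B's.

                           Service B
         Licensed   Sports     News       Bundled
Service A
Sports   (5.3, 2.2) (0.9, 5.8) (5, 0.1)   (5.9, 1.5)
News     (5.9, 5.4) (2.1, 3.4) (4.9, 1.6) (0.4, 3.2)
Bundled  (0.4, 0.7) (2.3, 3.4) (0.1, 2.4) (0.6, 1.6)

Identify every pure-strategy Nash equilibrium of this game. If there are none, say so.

The pure Nash equilibria are (News, Licensed) and (Bundled, Sports).

Check each profile: it is a Nash equilibrium iff no player can strictly gain by switching unilaterally.
(Sports, Licensed): Service A can switch to News (5.3 → 5.9). Not NE.
(Sports, Sports): Service A can switch to News (0.9 → 2.1). Not NE.
(Sports, News): Service B can switch to Licensed (0.1 → 2.2). Not NE.
(Sports, Bundled): Service B can switch to Licensed (1.5 → 2.2). Not NE.
(News, Licensed): Service A gets 5.9, best alternative 5.3; Service B gets 5.4, best alternative 3.4. No profitable deviation — NE.
(News, Sports): Service A can switch to Bundled (2.1 → 2.3). Not NE.
(News, News): Service A can switch to Sports (4.9 → 5). Not NE.
(News, Bundled): Service A can switch to Sports (0.4 → 5.9). Not NE.
(Bundled, Licensed): Service A can switch to Sports (0.4 → 5.3). Not NE.
(Bundled, Sports): Service A gets 2.3, best alternative 2.1; Service B gets 3.4, best alternative 2.4. No profitable deviation — NE.
(Bundled, News): Service A can switch to Sports (0.1 → 5). Not NE.
(Bundled, Bundled): Service A can switch to Sports (0.6 → 5.9). Not NE.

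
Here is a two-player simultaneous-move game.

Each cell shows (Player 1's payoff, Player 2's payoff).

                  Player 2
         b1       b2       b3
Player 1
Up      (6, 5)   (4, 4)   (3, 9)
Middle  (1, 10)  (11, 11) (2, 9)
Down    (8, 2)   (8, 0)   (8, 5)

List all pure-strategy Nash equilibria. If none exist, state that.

Player 1 against b1: payoffs 6, 1, 8 → best response Down.
Player 1 against b2: payoffs 4, 11, 8 → best response Middle.
Player 1 against b3: payoffs 3, 2, 8 → best response Down.
Player 2 against Up: payoffs 5, 4, 9 → best response b3.
Player 2 against Middle: payoffs 10, 11, 9 → best response b2.
Player 2 against Down: payoffs 2, 0, 5 → best response b3.
Mutual best responses: (Middle, b2); (Down, b3).

Pure-strategy Nash equilibria: (Middle, b2), (Down, b3)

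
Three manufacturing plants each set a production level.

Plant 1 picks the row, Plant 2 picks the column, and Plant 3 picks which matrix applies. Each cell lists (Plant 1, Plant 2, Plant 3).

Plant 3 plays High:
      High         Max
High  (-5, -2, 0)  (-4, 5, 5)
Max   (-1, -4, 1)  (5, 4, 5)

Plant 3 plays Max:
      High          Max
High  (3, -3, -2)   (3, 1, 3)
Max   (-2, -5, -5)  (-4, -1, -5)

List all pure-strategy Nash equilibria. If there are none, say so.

The unique pure-strategy Nash equilibrium is (Max, Max, High).

Plant 1 against (High, High): payoffs -5, -1 → best response Max.
Plant 1 against (High, Max): payoffs 3, -2 → best response High.
Plant 1 against (Max, High): payoffs -4, 5 → best response Max.
Plant 1 against (Max, Max): payoffs 3, -4 → best response High.
Plant 2 against (High, High): payoffs -2, 5 → best response Max.
Plant 2 against (High, Max): payoffs -3, 1 → best response Max.
Plant 2 against (Max, High): payoffs -4, 4 → best response Max.
Plant 2 against (Max, Max): payoffs -5, -1 → best response Max.
Plant 3 against (High, High): payoffs 0, -2 → best response High.
Plant 3 against (High, Max): payoffs 5, 3 → best response High.
Plant 3 against (Max, High): payoffs 1, -5 → best response High.
Plant 3 against (Max, Max): payoffs 5, -5 → best response High.
Mutual best responses: (Max, Max, High).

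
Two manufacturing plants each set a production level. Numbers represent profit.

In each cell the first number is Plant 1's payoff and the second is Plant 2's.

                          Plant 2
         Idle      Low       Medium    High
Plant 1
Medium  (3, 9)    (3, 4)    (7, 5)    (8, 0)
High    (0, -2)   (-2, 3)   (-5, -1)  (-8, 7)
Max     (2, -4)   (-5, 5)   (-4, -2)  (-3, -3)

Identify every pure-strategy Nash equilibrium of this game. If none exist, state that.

(Medium, Idle): Plant 1 gets 3, best alternative 2; Plant 2 gets 9, best alternative 5. No profitable deviation — NE.
(Medium, Low): Plant 2 can switch to Idle (4 → 9). Not NE.
(Medium, Medium): Plant 2 can switch to Idle (5 → 9). Not NE.
(Medium, High): Plant 2 can switch to Idle (0 → 9). Not NE.
(High, Idle): Plant 1 can switch to Medium (0 → 3). Not NE.
(High, Low): Plant 1 can switch to Medium (-2 → 3). Not NE.
(High, Medium): Plant 1 can switch to Medium (-5 → 7). Not NE.
(High, High): Plant 1 can switch to Medium (-8 → 8). Not NE.
(Max, Idle): Plant 1 can switch to Medium (2 → 3). Not NE.
(Max, Low): Plant 1 can switch to Medium (-5 → 3). Not NE.
(Max, Medium): Plant 1 can switch to Medium (-4 → 7). Not NE.
(Max, High): Plant 1 can switch to Medium (-3 → 8). Not NE.

The unique pure-strategy Nash equilibrium is (Medium, Idle).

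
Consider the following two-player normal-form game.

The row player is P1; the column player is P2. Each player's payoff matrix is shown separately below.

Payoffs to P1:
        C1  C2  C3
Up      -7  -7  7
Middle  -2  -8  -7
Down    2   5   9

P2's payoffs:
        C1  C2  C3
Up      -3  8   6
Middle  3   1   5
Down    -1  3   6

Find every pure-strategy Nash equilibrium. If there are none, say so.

(Up, C1): P1 can switch to Middle (-7 → -2). Not NE.
(Up, C2): P1 can switch to Down (-7 → 5). Not NE.
(Up, C3): P1 can switch to Down (7 → 9). Not NE.
(Middle, C1): P1 can switch to Down (-2 → 2). Not NE.
(Middle, C2): P1 can switch to Up (-8 → -7). Not NE.
(Middle, C3): P1 can switch to Up (-7 → 7). Not NE.
(Down, C1): P2 can switch to C2 (-1 → 3). Not NE.
(Down, C2): P2 can switch to C3 (3 → 6). Not NE.
(Down, C3): P1 gets 9, best alternative 7; P2 gets 6, best alternative 3. No profitable deviation — NE.

Pure NE: (Down, C3)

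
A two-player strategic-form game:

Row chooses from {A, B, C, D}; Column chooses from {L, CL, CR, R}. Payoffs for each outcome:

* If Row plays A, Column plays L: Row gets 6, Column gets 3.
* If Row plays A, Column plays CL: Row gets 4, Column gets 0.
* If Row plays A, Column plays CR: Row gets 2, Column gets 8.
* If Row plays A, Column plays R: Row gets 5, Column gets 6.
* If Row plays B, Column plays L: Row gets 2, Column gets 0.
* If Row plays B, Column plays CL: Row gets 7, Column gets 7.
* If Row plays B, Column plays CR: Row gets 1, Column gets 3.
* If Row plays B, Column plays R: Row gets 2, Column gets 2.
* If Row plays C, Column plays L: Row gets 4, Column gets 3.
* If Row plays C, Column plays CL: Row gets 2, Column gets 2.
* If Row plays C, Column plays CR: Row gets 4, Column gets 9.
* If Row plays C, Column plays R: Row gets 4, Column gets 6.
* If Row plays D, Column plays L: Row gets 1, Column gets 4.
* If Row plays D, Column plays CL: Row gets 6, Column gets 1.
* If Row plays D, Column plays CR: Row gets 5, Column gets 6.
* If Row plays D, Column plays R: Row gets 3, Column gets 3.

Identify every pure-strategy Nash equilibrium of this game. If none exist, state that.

The pure Nash equilibria are (B, CL), (D, CR).

Check each profile: it is a Nash equilibrium iff no player can strictly gain by switching unilaterally.
(A, L): Column can switch to CR (3 → 8). Not NE.
(A, CL): Row can switch to B (4 → 7). Not NE.
(A, CR): Row can switch to C (2 → 4). Not NE.
(A, R): Column can switch to CR (6 → 8). Not NE.
(B, L): Row can switch to A (2 → 6). Not NE.
(B, CL): Row gets 7, best alternative 6; Column gets 7, best alternative 3. No profitable deviation — NE.
(B, CR): Row can switch to A (1 → 2). Not NE.
(B, R): Row can switch to A (2 → 5). Not NE.
(C, L): Row can switch to A (4 → 6). Not NE.
(D, CR): Row gets 5, best alternative 4; Column gets 6, best alternative 4. No profitable deviation — NE.
(The remaining 6 profiles each have a profitable deviation by the same check.)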